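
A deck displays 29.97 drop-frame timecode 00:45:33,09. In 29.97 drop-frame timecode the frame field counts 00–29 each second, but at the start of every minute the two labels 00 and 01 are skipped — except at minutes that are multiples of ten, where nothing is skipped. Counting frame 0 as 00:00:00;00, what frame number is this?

Complete 10-minute blocks: 4, each 17982 frames → 71928.
Remaining 5 whole minutes in the current block: 1800 + 4 × 1798 = 8992 frames.
Within the current minute: 33 × 30 + 9 − 2 = 997 (labels ;00/;01 skipped at this minute). Total = 71928 + 8992 + 997 = 81917.

81917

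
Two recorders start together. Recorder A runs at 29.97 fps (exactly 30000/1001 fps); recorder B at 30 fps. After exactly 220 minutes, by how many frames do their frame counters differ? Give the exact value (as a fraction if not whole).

36000/91 frames

220 min = 13200 s.
A emits 30000/1001 × 13200 = 36000000/91 frames; B emits 30 × 13200 = 396000.
Difference = 36000/91 frames (≈ 395.6044); B is ahead of A.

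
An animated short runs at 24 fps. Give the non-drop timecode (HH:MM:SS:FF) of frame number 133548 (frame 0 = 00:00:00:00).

133548 ÷ 24 = 5564 full seconds, remainder 12 frames.
5564 s = 1 h 32 min 44 s.
Timecode: 01:32:44:12.

01:32:44:12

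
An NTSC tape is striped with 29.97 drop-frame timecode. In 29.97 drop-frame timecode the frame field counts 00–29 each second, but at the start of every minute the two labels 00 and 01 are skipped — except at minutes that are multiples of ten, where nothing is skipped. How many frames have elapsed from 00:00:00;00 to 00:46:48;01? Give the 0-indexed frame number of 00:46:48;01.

As if non-drop at 30 labels/s: (0 × 3600 + 46 × 60 + 48) × 30 + 1 = 84241.
Minute boundaries passed: 46; those not divisible by 10: 46 − 4 = 42; dropped labels = 2 × 42 = 84.
Actual frame index = 84241 − 84 = 84157.

84157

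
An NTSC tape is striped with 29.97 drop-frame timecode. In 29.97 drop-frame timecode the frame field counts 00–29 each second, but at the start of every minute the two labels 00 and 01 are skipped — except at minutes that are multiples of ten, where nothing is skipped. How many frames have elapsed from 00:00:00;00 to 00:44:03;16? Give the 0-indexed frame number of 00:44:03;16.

79226

Complete 10-minute blocks: 4, each 17982 frames → 71928.
Remaining 4 whole minutes in the current block: 1800 + 3 × 1798 = 7194 frames.
Within the current minute: 3 × 30 + 16 − 2 = 104 (labels ;00/;01 skipped at this minute). Total = 71928 + 7194 + 104 = 79226.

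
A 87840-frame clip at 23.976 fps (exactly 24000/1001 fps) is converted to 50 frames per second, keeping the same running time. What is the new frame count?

Target frames = source frames × (target rate / source rate) = 87840 × (50)/(24000/1001) = 87840 × 1001/480 = 183183.

183183 frames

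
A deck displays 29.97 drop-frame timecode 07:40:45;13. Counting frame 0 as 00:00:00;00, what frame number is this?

Complete 10-minute blocks: 46, each 17982 frames → 827172.
Remaining 0 whole minutes in the current block: 0 frames.
Within the current minute: 45 × 30 + 13 = 1363. Total = 827172 + 0 + 1363 = 828535.

828535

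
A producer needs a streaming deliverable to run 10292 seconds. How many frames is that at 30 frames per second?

308760 frames

Frames = 10292 × 30 = 308760.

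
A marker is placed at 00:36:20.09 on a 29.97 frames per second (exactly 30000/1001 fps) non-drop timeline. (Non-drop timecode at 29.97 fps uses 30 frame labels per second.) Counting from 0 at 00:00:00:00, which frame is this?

65409

Total seconds to the label: (0 × 3600 + 36 × 60 + 20) = 2180.
Frame index = 2180 × 30 + 9 = 65409.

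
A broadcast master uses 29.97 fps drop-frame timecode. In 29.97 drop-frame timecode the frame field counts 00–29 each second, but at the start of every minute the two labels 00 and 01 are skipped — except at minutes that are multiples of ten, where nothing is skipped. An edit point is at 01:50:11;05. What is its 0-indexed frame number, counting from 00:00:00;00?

198137

As if non-drop at 30 labels/s: (1 × 3600 + 50 × 60 + 11) × 30 + 5 = 198335.
Minute boundaries passed: 110; those not divisible by 10: 110 − 11 = 99; dropped labels = 2 × 99 = 198.
Actual frame index = 198335 − 198 = 198137.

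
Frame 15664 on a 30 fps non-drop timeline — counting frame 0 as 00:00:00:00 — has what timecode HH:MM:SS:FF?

00:08:42:04

15664 ÷ 30 = 522 full seconds, remainder 4 frames.
522 s = 0 h 8 min 42 s.
Timecode: 00:08:42:04.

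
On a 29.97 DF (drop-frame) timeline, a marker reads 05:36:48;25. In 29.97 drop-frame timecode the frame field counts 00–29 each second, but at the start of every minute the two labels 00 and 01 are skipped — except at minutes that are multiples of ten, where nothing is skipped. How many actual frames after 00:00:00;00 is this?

Complete 10-minute blocks: 33, each 17982 frames → 593406.
Remaining 6 whole minutes in the current block: 1800 + 5 × 1798 = 10790 frames.
Within the current minute: 48 × 30 + 25 − 2 = 1463 (labels ;00/;01 skipped at this minute). Total = 593406 + 10790 + 1463 = 605659.

605659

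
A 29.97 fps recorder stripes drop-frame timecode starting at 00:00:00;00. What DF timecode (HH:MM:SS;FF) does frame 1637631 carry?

Ten DF minutes hold 17982 frames, so frame 1637631 lies in block 91 (frames 1636362–1654343) with 1269 frames into that block.
The block's first minute is 1800 frames and the rest 1798 each; 1269 frames reaches minute 0, so 91 × 18 + 0 × 2 = 1638 labels have been skipped so far.
Adding those back, label number 1637631 + 1638 = 1639269 at 30 labels/s is 54642 s + 9 f = 15 h 10 min 42 s frame 9, i.e. 15:10:42;09.

15:10:42;09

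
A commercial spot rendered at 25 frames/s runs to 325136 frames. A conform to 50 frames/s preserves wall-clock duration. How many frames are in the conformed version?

Target frames = source frames × (target rate / source rate) = 325136 × (50)/(25) = 325136 × 2 = 650272.

650272 frames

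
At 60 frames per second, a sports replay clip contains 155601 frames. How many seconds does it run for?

2593.35 seconds

Running time = 155601 / (60) = 2593.35 s.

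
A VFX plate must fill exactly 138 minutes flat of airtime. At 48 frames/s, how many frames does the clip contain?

397440 frames

138 min = 8280 s.
Frames = 8280 × 48 = 397440.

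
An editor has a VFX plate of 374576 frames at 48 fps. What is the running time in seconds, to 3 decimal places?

7803.667 seconds

Running time = 374576 × 1/48 = 23411/3 s ≈ 7803.667 s.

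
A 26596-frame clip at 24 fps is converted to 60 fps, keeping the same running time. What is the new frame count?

Target frames = source frames × (target rate / source rate) = 26596 × (60)/(24) = 26596 × 5/2 = 66490.

66490 frames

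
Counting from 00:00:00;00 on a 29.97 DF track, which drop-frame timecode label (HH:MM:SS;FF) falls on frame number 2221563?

20:35:26;07

Ten DF minutes hold 17982 frames, so frame 2221563 lies in block 123 (frames 2211786–2229767) with 9777 frames into that block.
The block's first minute is 1800 frames and the rest 1798 each; 9777 frames reaches minute 5, so 123 × 18 + 5 × 2 = 2224 labels have been skipped so far.
Adding those back, label number 2221563 + 2224 = 2223787 at 30 labels/s is 74126 s + 7 f = 20 h 35 min 26 s frame 7, i.e. 20:35:26;07.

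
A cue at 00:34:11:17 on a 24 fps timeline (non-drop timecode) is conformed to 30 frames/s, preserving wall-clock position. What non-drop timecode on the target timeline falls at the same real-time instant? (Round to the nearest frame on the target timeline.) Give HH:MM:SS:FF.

Source frame index: (0×3600 + 34×60 + 11) × 24 + 17 = 49241.
Real time: 49241 / (24) = 49241/24 s.
Target frame: (49241/24) × (30) = 246205/4 ≈ 61551.250 → 61551.
At 30 labels/s: frame 61551 → 00:34:11:21.

00:34:11:21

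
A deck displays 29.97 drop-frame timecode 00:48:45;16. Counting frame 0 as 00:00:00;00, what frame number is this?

87678

As if non-drop at 30 labels/s: (0 × 3600 + 48 × 60 + 45) × 30 + 16 = 87766.
Minute boundaries passed: 48; those not divisible by 10: 48 − 4 = 44; dropped labels = 2 × 44 = 88.
Actual frame index = 87766 − 88 = 87678.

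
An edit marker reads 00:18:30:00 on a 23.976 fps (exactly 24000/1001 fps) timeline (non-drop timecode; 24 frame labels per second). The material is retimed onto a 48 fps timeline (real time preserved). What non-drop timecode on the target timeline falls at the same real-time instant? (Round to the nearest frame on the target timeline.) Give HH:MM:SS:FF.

00:18:31:05

Source frame index: (0×3600 + 18×60 + 30) × 24 + 0 = 26640.
Real time: 26640 / (24000/1001) = 111111/100 s.
Target frame: (111111/100) × (48) = 1333332/25 ≈ 53333.280 → 53333.
At 48 labels/s: frame 53333 → 00:18:31:05.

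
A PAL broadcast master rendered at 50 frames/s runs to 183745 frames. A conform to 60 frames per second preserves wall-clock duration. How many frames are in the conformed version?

220494 frames

Target frames = source frames × (target rate / source rate) = 183745 × (60)/(50) = 183745 × 6/5 = 220494.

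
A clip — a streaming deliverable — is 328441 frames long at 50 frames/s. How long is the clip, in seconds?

6568.82 seconds

Running time = 328441 / (50) = 6568.82 s.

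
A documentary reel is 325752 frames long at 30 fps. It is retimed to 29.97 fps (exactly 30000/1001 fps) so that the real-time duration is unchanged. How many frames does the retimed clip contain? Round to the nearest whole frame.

325427 frames

Frames at target rate = 325752 × (30000/1001) / (30) = 46536000/143 ≈ 325426.573.
Nearest whole frame: 325427.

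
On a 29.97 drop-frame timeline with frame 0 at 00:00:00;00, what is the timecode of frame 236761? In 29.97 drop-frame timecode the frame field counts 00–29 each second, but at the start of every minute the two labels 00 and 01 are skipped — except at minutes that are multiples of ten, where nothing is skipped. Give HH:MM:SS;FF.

02:11:39;27

Ten DF minutes hold 17982 frames, so frame 236761 lies in block 13 (frames 233766–251747) with 2995 frames into that block.
The block's first minute is 1800 frames and the rest 1798 each; 2995 frames reaches minute 1, so 13 × 18 + 1 × 2 = 236 labels have been skipped so far.
Adding those back, label number 236761 + 236 = 236997 at 30 labels/s is 7899 s + 27 f = 2 h 11 min 39 s frame 27, i.e. 02:11:39;27.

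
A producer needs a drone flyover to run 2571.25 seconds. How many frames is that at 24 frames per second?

Frames = 2571.25 × 24 = 61710.

61710 frames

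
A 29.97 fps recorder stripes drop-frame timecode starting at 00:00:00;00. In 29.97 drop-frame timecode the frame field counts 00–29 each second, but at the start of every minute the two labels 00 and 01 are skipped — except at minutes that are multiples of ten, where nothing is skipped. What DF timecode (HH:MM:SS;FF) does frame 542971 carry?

Each 10-minute DF block holds 10 × 60 × 30 − 9 × 2 = 17982 frames. 542971 ÷ 17982 → 30 full blocks, remainder 3511.
Within the partial block the first minute is 1800 frames and each further minute 1798, so 1 further minute boundary passed. Total skipped labels = 18 × 30 + 2 × 1 = 542.
Non-drop label index = 542971 + 542 = 543513; at 30 labels/s that is 05:01:57:03, i.e. DF 05:01:57;03.

05:01:57;03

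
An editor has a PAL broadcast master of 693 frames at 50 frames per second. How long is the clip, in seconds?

Running time = 693 / (50) = 13.86 s.

13.86 seconds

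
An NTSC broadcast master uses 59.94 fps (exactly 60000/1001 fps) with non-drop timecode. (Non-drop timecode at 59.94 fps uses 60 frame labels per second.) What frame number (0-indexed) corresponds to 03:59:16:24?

frame 861384

Total seconds to the label: (3 × 3600 + 59 × 60 + 16) = 14356.
Frame index = 14356 × 60 + 24 = 861384.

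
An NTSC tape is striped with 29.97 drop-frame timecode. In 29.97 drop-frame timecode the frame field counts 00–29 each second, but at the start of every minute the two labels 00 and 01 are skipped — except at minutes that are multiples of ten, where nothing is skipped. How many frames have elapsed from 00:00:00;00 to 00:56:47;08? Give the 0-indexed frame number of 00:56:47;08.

As if non-drop at 30 labels/s: (0 × 3600 + 56 × 60 + 47) × 30 + 8 = 102218.
Minute boundaries passed: 56; those not divisible by 10: 56 − 5 = 51; dropped labels = 2 × 51 = 102.
Actual frame index = 102218 − 102 = 102116.

102116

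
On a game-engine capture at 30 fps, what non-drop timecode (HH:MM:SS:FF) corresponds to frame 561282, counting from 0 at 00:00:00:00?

561282 ÷ 30 = 18709 full seconds, remainder 12 frames.
18709 s = 5 h 11 min 49 s.
Timecode: 05:11:49:12.

05:11:49:12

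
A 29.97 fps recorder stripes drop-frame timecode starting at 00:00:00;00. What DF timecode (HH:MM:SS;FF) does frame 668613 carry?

Each 10-minute DF block holds 10 × 60 × 30 − 9 × 2 = 17982 frames. 668613 ÷ 17982 → 37 full blocks, remainder 3279.
Within the partial block the first minute is 1800 frames and each further minute 1798, so 1 further minute boundary passed. Total skipped labels = 18 × 37 + 2 × 1 = 668.
Non-drop label index = 668613 + 668 = 669281; at 30 labels/s that is 06:11:49:11, i.e. DF 06:11:49;11.

06:11:49;11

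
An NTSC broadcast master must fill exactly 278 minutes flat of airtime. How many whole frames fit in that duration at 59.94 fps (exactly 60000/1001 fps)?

999800 frames

278 min = 16680 s.
Frames = 16680 × 60000/1001 = 1000800000/1001 ≈ 999800.1998.
Complete frames: 999800.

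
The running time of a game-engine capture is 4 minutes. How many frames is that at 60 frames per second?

14400 frames

4 min = 240 s.
Frames = 240 × 60 = 14400.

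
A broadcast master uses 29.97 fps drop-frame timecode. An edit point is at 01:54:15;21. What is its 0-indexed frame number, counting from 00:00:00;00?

205465

Complete 10-minute blocks: 11, each 17982 frames → 197802.
Remaining 4 whole minutes in the current block: 1800 + 3 × 1798 = 7194 frames.
Within the current minute: 15 × 30 + 21 − 2 = 469 (labels ;00/;01 skipped at this minute). Total = 197802 + 7194 + 469 = 205465.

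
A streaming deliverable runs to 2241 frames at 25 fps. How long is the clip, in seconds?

89.64 seconds

Running time = 2241 / (25) = 89.64 s.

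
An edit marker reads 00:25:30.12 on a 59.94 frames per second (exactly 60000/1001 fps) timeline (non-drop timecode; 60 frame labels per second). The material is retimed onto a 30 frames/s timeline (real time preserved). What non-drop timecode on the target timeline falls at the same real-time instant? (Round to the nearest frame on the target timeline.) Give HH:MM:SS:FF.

00:25:31:22

Source frame index: (0×3600 + 25×60 + 30) × 60 + 12 = 91812.
Real time: 91812 / (60000/1001) = 7658651/5000 s.
Target frame: (7658651/5000) × (30) = 22975953/500 ≈ 45951.906 → 45952.
At 30 labels/s: frame 45952 → 00:25:31:22.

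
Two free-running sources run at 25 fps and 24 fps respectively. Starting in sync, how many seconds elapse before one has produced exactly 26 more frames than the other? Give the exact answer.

26 seconds

The gap grows by |24 − 25| = 1 frame per second.
Time for a 26-frame gap: 26 ÷ (1) = 26 s.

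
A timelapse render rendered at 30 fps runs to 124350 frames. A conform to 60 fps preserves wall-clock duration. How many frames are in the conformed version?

Frames at target rate = 124350 × (60) / (30) = 248700.

248700 frames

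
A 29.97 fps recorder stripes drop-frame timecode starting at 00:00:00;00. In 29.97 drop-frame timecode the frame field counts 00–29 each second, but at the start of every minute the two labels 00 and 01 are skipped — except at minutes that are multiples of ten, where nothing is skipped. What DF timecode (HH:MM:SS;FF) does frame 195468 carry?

Ten DF minutes hold 17982 frames, so frame 195468 lies in block 10 (frames 179820–197801) with 15648 frames into that block.
The block's first minute is 1800 frames and the rest 1798 each; 15648 frames reaches minute 8, so 10 × 18 + 8 × 2 = 196 labels have been skipped so far.
Adding those back, label number 195468 + 196 = 195664 at 30 labels/s is 6522 s + 4 f = 1 h 48 min 42 s frame 4, i.e. 01:48:42;04.

01:48:42;04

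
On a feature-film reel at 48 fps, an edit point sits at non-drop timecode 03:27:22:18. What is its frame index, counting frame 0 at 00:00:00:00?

597234

Total seconds to the label: (3 × 3600 + 27 × 60 + 22) = 12442.
Frame index = 12442 × 48 + 18 = 597234.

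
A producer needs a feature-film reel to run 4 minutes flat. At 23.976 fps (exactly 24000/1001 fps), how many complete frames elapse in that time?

4 min = 240 s.
Frames = 240 × 24000/1001 = 5760000/1001 ≈ 5754.2458.
Complete frames: 5754.

5754 frames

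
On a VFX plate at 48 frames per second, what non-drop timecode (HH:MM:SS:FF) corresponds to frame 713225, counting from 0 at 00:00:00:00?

713225 ÷ 48 = 14858 full seconds, remainder 41 frames.
14858 s = 4 h 7 min 38 s.
Timecode: 04:07:38:41.

04:07:38:41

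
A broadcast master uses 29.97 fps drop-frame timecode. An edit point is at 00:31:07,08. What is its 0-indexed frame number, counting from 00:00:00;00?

Complete 10-minute blocks: 3, each 17982 frames → 53946.
Remaining 1 whole minute in the current block: 1800 + 0 × 1798 = 1800 frames.
Within the current minute: 7 × 30 + 8 − 2 = 216 (labels ;00/;01 skipped at this minute). Total = 53946 + 1800 + 216 = 55962.

55962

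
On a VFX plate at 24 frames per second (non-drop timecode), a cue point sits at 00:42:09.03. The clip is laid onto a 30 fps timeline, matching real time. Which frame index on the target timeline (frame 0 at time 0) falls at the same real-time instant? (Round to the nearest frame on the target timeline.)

frame 75874

Source frame index: (0×3600 + 42×60 + 9) × 24 + 3 = 60699.
Real time: 60699 / (24) = 20233/8 s.
Target frame: (20233/8) × (30) = 303495/4 ≈ 75873.750 → 75874.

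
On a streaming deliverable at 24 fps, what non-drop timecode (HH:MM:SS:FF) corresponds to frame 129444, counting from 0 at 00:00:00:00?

01:29:53:12

129444 ÷ 24 = 5393 full seconds, remainder 12 frames.
5393 s = 1 h 29 min 53 s.
Timecode: 01:29:53:12.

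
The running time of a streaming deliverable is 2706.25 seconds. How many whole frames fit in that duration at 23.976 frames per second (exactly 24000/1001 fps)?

64885 frames

Frames = 2706.25 × 24000/1001 = 64950000/1001 ≈ 64885.1149.
Complete frames: 64885.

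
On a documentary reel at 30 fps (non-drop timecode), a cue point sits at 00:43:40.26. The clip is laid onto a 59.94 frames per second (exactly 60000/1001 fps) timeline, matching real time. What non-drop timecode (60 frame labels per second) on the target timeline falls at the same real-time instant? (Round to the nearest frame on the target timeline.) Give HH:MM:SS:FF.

00:43:38:15

Source frame index: (0×3600 + 43×60 + 40) × 30 + 26 = 78626.
Real time: 78626 / (30) = 39313/15 s.
Target frame: (39313/15) × (60000/1001) = 157252000/1001 ≈ 157094.905 → 157095.
At 60 labels/s: frame 157095 → 00:43:38:15.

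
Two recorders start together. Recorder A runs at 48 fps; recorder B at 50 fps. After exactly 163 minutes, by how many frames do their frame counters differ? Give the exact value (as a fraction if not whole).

19560 frames

163 min = 9780 s.
A emits 48 × 9780 = 469440 frames; B emits 50 × 9780 = 489000.
Difference = 19560 frames; B is ahead of A.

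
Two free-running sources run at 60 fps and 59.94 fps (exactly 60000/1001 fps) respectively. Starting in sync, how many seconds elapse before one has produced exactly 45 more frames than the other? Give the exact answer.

The gap grows by |60000/1001 − 60| = 60/1001 frames per second.
Time for a 45-frame gap: 45 ÷ (60/1001) = 750.75 s.

750.75 seconds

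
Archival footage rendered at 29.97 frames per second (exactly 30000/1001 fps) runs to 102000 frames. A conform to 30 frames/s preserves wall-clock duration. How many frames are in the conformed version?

Target frames = source frames × (target rate / source rate) = 102000 × (30)/(30000/1001) = 102000 × 1001/1000 = 102102.

102102 frames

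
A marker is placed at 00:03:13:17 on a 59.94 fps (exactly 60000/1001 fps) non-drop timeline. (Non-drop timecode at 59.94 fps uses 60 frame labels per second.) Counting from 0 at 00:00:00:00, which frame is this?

Total seconds to the label: (0 × 3600 + 3 × 60 + 13) = 193.
Frame index = 193 × 60 + 17 = 11597.

frame 11597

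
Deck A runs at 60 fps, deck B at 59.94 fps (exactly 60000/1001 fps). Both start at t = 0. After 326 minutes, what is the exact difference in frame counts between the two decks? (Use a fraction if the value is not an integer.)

1173600/1001 frames

326 min = 19560 s.
A emits 60 × 19560 = 1173600 frames; B emits 60000/1001 × 19560 = 1173600000/1001.
Difference = 1173600/1001 frames (≈ 1172.4276); B is behind A.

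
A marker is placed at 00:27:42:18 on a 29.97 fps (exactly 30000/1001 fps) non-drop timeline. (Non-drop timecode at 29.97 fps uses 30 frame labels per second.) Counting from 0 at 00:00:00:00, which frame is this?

frame 49878

Total seconds to the label: (0 × 3600 + 27 × 60 + 42) = 1662.
Frame index = 1662 × 30 + 18 = 49878.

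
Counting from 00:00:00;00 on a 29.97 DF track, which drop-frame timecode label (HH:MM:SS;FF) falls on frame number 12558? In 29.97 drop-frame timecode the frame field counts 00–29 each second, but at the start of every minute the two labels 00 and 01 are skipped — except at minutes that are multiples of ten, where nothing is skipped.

00:06:59;00

Each 10-minute DF block holds 10 × 60 × 30 − 9 × 2 = 17982 frames. 12558 ÷ 17982 → 0 full blocks, remainder 12558.
Within the partial block the first minute is 1800 frames and each further minute 1798, so 6 further minute boundaries passed. Total skipped labels = 18 × 0 + 2 × 6 = 12.
Non-drop label index = 12558 + 12 = 12570; at 30 labels/s that is 00:06:59:00, i.e. DF 00:06:59;00.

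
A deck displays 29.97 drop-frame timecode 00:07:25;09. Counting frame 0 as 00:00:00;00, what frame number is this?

13345

As if non-drop at 30 labels/s: (0 × 3600 + 7 × 60 + 25) × 30 + 9 = 13359.
Minute boundaries passed: 7; those not divisible by 10: 7 − 0 = 7; dropped labels = 2 × 7 = 14.
Actual frame index = 13359 − 14 = 13345.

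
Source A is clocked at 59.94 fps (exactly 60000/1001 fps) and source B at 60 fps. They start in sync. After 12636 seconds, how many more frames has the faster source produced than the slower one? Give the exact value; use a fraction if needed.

58320/77 frames

A emits 60000/1001 × 12636 = 58320000/77 frames; B emits 60 × 12636 = 758160.
Difference = 58320/77 frames (≈ 757.4026); B is ahead of A.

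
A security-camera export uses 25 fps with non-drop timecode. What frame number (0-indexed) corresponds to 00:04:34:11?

Total seconds to the label: (0 × 3600 + 4 × 60 + 34) = 274.
Frame index = 274 × 25 + 11 = 6861.

frame 6861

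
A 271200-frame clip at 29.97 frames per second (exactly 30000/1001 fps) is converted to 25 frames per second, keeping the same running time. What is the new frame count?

226226 frames

Target frames = source frames × (target rate / source rate) = 271200 × (25)/(30000/1001) = 271200 × 1001/1200 = 226226.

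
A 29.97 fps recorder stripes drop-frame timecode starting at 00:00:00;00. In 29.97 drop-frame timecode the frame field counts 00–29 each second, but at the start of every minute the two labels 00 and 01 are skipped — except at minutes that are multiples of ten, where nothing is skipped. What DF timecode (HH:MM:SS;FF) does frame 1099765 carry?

Each 10-minute DF block holds 10 × 60 × 30 − 9 × 2 = 17982 frames. 1099765 ÷ 17982 → 61 full blocks, remainder 2863.
Within the partial block the first minute is 1800 frames and each further minute 1798, so 1 further minute boundary passed. Total skipped labels = 18 × 61 + 2 × 1 = 1100.
Non-drop label index = 1099765 + 1100 = 1100865; at 30 labels/s that is 10:11:35:15, i.e. DF 10:11:35;15.

10:11:35;15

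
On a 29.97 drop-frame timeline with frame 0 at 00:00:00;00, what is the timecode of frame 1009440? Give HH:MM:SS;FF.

09:21:21;20

Each 10-minute DF block holds 10 × 60 × 30 − 9 × 2 = 17982 frames. 1009440 ÷ 17982 → 56 full blocks, remainder 2448.
Within the partial block the first minute is 1800 frames and each further minute 1798, so 1 further minute boundary passed. Total skipped labels = 18 × 56 + 2 × 1 = 1010.
Non-drop label index = 1009440 + 1010 = 1010450; at 30 labels/s that is 09:21:21:20, i.e. DF 09:21:21;20.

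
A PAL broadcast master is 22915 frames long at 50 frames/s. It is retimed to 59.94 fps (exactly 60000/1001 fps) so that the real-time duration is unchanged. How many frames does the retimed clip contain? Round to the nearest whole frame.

Frames at target rate = 22915 × (60000/1001) / (50) = 27498000/1001 ≈ 27470.529.
Nearest whole frame: 27471.

27471 frames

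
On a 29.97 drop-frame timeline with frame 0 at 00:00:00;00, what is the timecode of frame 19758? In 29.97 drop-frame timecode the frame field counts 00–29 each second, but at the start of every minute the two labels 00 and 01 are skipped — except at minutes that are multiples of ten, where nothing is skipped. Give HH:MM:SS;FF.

00:10:59;06

Ten DF minutes hold 17982 frames, so frame 19758 lies in block 1 (frames 17982–35963) with 1776 frames into that block.
The block's first minute is 1800 frames and the rest 1798 each; 1776 frames reaches minute 0, so 1 × 18 + 0 × 2 = 18 labels have been skipped so far.
Adding those back, label number 19758 + 18 = 19776 at 30 labels/s is 659 s + 6 f = 0 h 10 min 59 s frame 6, i.e. 00:10:59;06.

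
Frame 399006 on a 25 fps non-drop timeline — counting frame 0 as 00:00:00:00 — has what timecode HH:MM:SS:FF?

04:26:00:06

399006 ÷ 25 = 15960 full seconds, remainder 6 frames.
15960 s = 4 h 26 min 0 s.
Timecode: 04:26:00:06.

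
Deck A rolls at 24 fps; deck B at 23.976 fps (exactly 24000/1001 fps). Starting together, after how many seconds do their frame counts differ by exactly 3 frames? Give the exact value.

The gap grows by |24000/1001 − 24| = 24/1001 frames per second.
Time for a 3-frame gap: 3 ÷ (24/1001) = 125.125 s.

125.125 seconds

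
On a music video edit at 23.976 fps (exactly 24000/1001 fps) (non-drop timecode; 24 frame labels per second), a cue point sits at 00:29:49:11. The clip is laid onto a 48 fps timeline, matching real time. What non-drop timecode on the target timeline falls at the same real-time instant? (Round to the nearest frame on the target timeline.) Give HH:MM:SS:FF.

00:29:51:12

Source frame index: (0×3600 + 29×60 + 49) × 24 + 11 = 42947.
Real time: 42947 / (24000/1001) = 42989947/24000 s.
Target frame: (42989947/24000) × (48) = 42989947/500 ≈ 85979.894 → 85980.
At 48 labels/s: frame 85980 → 00:29:51:12.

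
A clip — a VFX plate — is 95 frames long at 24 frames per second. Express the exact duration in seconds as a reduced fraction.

95/24 seconds

Running time = 95 ÷ (24) = 95 × 1/24 = 95/24 s.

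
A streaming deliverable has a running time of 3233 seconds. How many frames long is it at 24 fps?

Frames = 3233 × 24 = 77592.

77592 frames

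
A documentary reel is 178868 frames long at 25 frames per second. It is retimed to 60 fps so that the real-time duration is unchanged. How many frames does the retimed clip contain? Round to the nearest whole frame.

Frames at target rate = 178868 × (60) / (25) = 2146416/5 ≈ 429283.200.
Nearest whole frame: 429283.

429283 frames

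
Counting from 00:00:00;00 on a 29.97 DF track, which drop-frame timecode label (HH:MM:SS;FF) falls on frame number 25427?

00:14:08;13

Ten DF minutes hold 17982 frames, so frame 25427 lies in block 1 (frames 17982–35963) with 7445 frames into that block.
The block's first minute is 1800 frames and the rest 1798 each; 7445 frames reaches minute 4, so 1 × 18 + 4 × 2 = 26 labels have been skipped so far.
Adding those back, label number 25427 + 26 = 25453 at 30 labels/s is 848 s + 13 f = 0 h 14 min 8 s frame 13, i.e. 00:14:08;13.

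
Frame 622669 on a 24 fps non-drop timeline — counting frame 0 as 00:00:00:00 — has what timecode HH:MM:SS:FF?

07:12:24:13

622669 ÷ 24 = 25944 full seconds, remainder 13 frames.
25944 s = 7 h 12 min 24 s.
Timecode: 07:12:24:13.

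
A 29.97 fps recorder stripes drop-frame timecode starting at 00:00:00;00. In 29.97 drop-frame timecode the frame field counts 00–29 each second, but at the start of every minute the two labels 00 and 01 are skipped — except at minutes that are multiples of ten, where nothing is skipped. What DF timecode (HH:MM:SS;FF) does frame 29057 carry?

Each 10-minute DF block holds 10 × 60 × 30 − 9 × 2 = 17982 frames. 29057 ÷ 17982 → 1 full block, remainder 11075.
Within the partial block the first minute is 1800 frames and each further minute 1798, so 6 further minute boundaries passed. Total skipped labels = 18 × 1 + 2 × 6 = 30.
Non-drop label index = 29057 + 30 = 29087; at 30 labels/s that is 00:16:09:17, i.e. DF 00:16:09;17.

00:16:09;17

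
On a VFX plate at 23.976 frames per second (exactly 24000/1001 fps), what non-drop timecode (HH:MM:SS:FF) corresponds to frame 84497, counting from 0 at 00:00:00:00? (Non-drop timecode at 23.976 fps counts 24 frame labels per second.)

84497 ÷ 24 = 3520 full seconds, remainder 17 frames.
3520 s = 0 h 58 min 40 s.
Timecode: 00:58:40:17.

00:58:40:17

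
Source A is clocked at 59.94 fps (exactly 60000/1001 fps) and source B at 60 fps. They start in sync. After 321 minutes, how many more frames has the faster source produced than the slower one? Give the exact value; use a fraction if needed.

1155600/1001 frames

321 min = 19260 s.
A emits 60000/1001 × 19260 = 1155600000/1001 frames; B emits 60 × 19260 = 1155600.
Difference = 1155600/1001 frames (≈ 1154.4456); B is ahead of A.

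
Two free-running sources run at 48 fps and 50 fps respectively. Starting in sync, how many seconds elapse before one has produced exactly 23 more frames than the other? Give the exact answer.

The gap grows by |50 − 48| = 2 frames per second.
Time for a 23-frame gap: 23 ÷ (2) = 11.5 s.

11.5 seconds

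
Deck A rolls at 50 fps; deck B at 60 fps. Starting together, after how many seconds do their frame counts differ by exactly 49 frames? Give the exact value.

The gap grows by |60 − 50| = 10 frames per second.
Time for a 49-frame gap: 49 ÷ (10) = 4.9 s.

4.9 seconds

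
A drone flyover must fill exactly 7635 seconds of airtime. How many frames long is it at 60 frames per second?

458100 frames

Frames = 7635 × 60 = 458100.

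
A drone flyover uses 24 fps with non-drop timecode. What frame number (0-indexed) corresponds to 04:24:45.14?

Total seconds to the label: (4 × 3600 + 24 × 60 + 45) = 15885.
Frame index = 15885 × 24 + 14 = 381254.

frame 381254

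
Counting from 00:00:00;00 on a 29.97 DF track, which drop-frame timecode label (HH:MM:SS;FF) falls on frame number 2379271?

22:03:08;13

Ten DF minutes hold 17982 frames, so frame 2379271 lies in block 132 (frames 2373624–2391605) with 5647 frames into that block.
The block's first minute is 1800 frames and the rest 1798 each; 5647 frames reaches minute 3, so 132 × 18 + 3 × 2 = 2382 labels have been skipped so far.
Adding those back, label number 2379271 + 2382 = 2381653 at 30 labels/s is 79388 s + 13 f = 22 h 3 min 8 s frame 13, i.e. 22:03:08;13.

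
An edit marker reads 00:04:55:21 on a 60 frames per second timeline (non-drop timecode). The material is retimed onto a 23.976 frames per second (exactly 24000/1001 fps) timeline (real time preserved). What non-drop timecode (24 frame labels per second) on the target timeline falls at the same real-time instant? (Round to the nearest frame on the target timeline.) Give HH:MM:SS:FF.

00:04:55:01

Source frame index: (0×3600 + 4×60 + 55) × 60 + 21 = 17721.
Real time: 17721 / (60) = 5907/20 s.
Target frame: (5907/20) × (24000/1001) = 644400/91 ≈ 7081.319 → 7081.
At 24 labels/s: frame 7081 → 00:04:55:01.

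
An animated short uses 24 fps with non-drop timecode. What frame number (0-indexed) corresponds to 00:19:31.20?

Total seconds to the label: (0 × 3600 + 19 × 60 + 31) = 1171.
Frame index = 1171 × 24 + 20 = 28124.

28124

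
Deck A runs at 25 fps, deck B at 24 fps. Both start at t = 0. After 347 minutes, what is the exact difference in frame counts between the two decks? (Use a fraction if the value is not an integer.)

347 min = 20820 s.
A emits 25 × 20820 = 520500 frames; B emits 24 × 20820 = 499680.
Difference = 20820 frames; B is behind A.

20820 frames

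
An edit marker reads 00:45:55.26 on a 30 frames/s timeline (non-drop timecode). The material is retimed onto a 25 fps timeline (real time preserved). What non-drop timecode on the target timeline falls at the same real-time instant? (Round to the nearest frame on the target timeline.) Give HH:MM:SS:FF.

Source frame index: (0×3600 + 45×60 + 55) × 30 + 26 = 82676.
Real time: 82676 / (30) = 41338/15 s.
Target frame: (41338/15) × (25) = 206690/3 ≈ 68896.667 → 68897.
At 25 labels/s: frame 68897 → 00:45:55:22.

00:45:55:22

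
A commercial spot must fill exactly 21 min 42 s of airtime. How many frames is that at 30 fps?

21 min 42 s = 1302 s.
Frames = 1302 × 30 = 39060.

39060 frames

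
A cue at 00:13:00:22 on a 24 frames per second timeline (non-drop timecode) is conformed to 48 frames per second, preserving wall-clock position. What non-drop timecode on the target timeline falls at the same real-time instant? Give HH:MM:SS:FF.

00:13:00:44

Source frame index: (0×3600 + 13×60 + 0) × 24 + 22 = 18742.
Real time: 18742 / (24) = 9371/12 s.
Target frame: (9371/12) × (48) = 37484.
At 48 labels/s: frame 37484 → 00:13:00:44.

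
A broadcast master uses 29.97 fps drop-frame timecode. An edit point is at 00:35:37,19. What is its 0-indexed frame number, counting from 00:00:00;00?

Complete 10-minute blocks: 3, each 17982 frames → 53946.
Remaining 5 whole minutes in the current block: 1800 + 4 × 1798 = 8992 frames.
Within the current minute: 37 × 30 + 19 − 2 = 1127 (labels ;00/;01 skipped at this minute). Total = 53946 + 8992 + 1127 = 64065.

64065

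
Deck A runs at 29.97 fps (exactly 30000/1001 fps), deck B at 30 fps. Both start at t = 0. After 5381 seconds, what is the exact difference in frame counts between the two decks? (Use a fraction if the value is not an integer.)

161430/1001 frames

A emits 30000/1001 × 5381 = 161430000/1001 frames; B emits 30 × 5381 = 161430.
Difference = 161430/1001 frames (≈ 161.2687); B is ahead of A.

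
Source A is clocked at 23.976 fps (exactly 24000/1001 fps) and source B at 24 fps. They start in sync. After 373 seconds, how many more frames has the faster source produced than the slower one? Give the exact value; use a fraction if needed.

A emits 24000/1001 × 373 = 8952000/1001 frames; B emits 24 × 373 = 8952.
Difference = 8952/1001 frames (≈ 8.9431); B is ahead of A.

8952/1001 frames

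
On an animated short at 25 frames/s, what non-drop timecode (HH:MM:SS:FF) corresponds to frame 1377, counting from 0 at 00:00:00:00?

00:00:55:02

1377 ÷ 25 = 55 full seconds, remainder 2 frames.
55 s = 0 h 0 min 55 s.
Timecode: 00:00:55:02.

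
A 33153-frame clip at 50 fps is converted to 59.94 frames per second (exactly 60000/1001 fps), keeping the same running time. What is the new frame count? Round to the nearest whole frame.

39744 frames

Frames at target rate = 33153 × (60000/1001) / (50) = 39783600/1001 ≈ 39743.856.
Nearest whole frame: 39744.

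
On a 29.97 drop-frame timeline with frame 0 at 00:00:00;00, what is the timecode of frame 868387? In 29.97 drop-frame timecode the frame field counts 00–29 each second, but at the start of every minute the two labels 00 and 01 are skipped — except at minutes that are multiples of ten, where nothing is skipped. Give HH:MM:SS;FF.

Each 10-minute DF block holds 10 × 60 × 30 − 9 × 2 = 17982 frames. 868387 ÷ 17982 → 48 full blocks, remainder 5251.
Within the partial block the first minute is 1800 frames and each further minute 1798, so 2 further minute boundaries passed. Total skipped labels = 18 × 48 + 2 × 2 = 868.
Non-drop label index = 868387 + 868 = 869255; at 30 labels/s that is 08:02:55:05, i.e. DF 08:02:55;05.

08:02:55;05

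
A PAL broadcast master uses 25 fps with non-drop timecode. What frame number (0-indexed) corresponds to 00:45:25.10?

Total seconds to the label: (0 × 3600 + 45 × 60 + 25) = 2725.
Frame index = 2725 × 25 + 10 = 68135.

68135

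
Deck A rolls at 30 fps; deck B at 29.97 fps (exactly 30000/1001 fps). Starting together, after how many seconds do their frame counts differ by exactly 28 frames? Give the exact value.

The gap grows by |30000/1001 − 30| = 30/1001 frames per second.
Time for a 28-frame gap: 28 ÷ (30/1001) = 14014/15 s.

14014/15 seconds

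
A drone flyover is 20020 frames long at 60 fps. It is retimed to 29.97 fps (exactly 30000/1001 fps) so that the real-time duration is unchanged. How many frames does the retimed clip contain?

Target frames = source frames × (target rate / source rate) = 20020 × (30000/1001)/(60) = 20020 × 500/1001 = 10000.

10000 frames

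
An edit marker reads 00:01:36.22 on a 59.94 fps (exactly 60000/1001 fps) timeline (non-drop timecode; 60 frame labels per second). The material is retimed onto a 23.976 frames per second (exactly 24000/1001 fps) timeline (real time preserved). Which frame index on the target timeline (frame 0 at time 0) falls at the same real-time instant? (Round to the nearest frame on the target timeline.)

Source frame index: (0×3600 + 1×60 + 36) × 60 + 22 = 5782.
Real time: 5782 / (60000/1001) = 2893891/30000 s.
Target frame: (2893891/30000) × (24000/1001) = 11564/5 ≈ 2312.800 → 2313.

frame 2313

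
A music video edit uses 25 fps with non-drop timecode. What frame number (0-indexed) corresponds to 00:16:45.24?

Total seconds to the label: (0 × 3600 + 16 × 60 + 45) = 1005.
Frame index = 1005 × 25 + 24 = 25149.

frame 25149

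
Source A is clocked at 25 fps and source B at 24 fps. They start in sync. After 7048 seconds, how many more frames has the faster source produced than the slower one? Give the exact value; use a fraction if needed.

A emits 25 × 7048 = 176200 frames; B emits 24 × 7048 = 169152.
Difference = 7048 frames; B is behind A.

7048 frames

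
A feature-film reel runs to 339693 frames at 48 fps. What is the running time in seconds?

7076.9375 seconds

Running time = 339693 / (48) = 7076.9375 s.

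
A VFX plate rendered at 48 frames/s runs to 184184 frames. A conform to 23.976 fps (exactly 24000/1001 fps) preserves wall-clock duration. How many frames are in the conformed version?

92000 frames

Target frames = source frames × (target rate / source rate) = 184184 × (24000/1001)/(48) = 184184 × 500/1001 = 92000.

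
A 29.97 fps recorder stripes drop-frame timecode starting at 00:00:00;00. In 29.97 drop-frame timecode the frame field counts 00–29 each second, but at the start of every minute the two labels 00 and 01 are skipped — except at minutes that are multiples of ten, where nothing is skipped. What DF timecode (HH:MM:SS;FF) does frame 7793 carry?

Each 10-minute DF block holds 10 × 60 × 30 − 9 × 2 = 17982 frames. 7793 ÷ 17982 → 0 full blocks, remainder 7793.
Within the partial block the first minute is 1800 frames and each further minute 1798, so 4 further minute boundaries passed. Total skipped labels = 18 × 0 + 2 × 4 = 8.
Non-drop label index = 7793 + 8 = 7801; at 30 labels/s that is 00:04:20:01, i.e. DF 00:04:20;01.

00:04:20;01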